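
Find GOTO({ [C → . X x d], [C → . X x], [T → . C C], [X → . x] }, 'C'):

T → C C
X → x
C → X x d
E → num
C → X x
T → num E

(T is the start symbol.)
{ [C → . X x d], [C → . X x], [T → C . C], [X → . x] }

GOTO(I, 'C') = CLOSURE({ [A → αX.β] : [A → α.Xβ] ∈ I, X = 'C' })

Items with dot before 'C', with the dot advanced:
  [T → . C C] → [T → C . C]
Closure of the advanced items:
  [T → C . C] has the dot before C: add [C → . X x d], [C → . X x]
  [C → . X x d] has the dot before X: add [X → . x]

GOTO = { [C → . X x d], [C → . X x], [T → C . C], [X → . x] }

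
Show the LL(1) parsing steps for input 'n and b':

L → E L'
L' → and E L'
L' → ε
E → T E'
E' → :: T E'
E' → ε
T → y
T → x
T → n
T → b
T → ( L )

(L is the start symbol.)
LL(1) parsing maintains a stack (initially the start symbol over $) and the input. At each step: if the stack top is a terminal, match it against the current input token; if it is a non-terminal N, replace it with the RHS of M[N, lookahead] (the unique production whose predict set contains the lookahead).

Stack is shown with the top on the left.

Stack       Input      Action
-----------------------------
L $         n and b $  output L → E L'
E L' $      n and b $  output E → T E'
T E' L' $   n and b $  output T → n
n E' L' $   n and b $  match 'n'
E' L' $     and b $    output E' → ε
L' $        and b $    output L' → and E L'
and E L' $  and b $    match 'and'
E L' $      b $        output E → T E'
T E' L' $   b $        output T → b
b E' L' $   b $        match 'b'
E' L' $     $          output E' → ε
L' $        $          output L' → ε
$           $          accept

The string is accepted.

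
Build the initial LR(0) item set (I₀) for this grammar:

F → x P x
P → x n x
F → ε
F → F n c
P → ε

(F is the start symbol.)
{ [F → . F n c], [F → . x P x], [F → .], [F' → . F] }

First, augment the grammar with F' → F
I₀ = CLOSURE({ [F' → . F] }):
  [F' → . F] has the dot before F: add [F → . x P x], [F → .], [F → . F n c]
No further items can be added.

I₀ = { [F → . F n c], [F → . x P x], [F → .], [F' → . F] }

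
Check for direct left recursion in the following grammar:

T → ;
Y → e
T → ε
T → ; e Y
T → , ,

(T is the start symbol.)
No direct left recursion

Direct left recursion occurs when N → N α for some non-terminal N (the right-hand side begins with the left-hand side itself).

T → ;: starts with ';'
Y → e: starts with e
T → ε: starts with ε
T → ; e Y: starts with ';'
T → , ,: starts with ','

No direct left recursion found.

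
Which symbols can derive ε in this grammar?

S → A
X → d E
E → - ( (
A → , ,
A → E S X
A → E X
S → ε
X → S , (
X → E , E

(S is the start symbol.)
{ 'S' }

ε-productions: S → ε
So S is immediately nullable.
No further non-terminal can be added: every production for the remaining non-terminals contains a terminal or a non-nullable non-terminal.
Nullable = { 'S' }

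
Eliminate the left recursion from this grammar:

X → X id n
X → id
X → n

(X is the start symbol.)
X → id X'
X → n X'
X' → id n X'
X' → ε

X is directly left-recursive. The standard transformation for
  A → A α₁ | ... | A α_m | β₁ | ... | β_n
is
  A  → β₁ A' | ... | β_n A'
  A' → α₁ A' | ... | α_m A' | ε

X → id becomes X → id X'
X → n becomes X → n X'
X → X id n becomes X' → id n X'
Add X' → ε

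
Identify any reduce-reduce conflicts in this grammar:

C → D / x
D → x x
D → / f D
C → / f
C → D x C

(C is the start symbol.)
No reduce-reduce conflicts

A reduce-reduce conflict occurs when an LR(0) state has two complete items [A → α .] and [B → β .] — both call for a reduction, and with no lookahead the parser cannot choose between them.

Augment with C' → C and build the canonical LR(0) collection (I0 = CLOSURE({[C' → . C]}), then GOTO on every symbol after a dot until no new states appear). It has 14 states:
  I0: { [C → . / f], [C → . D / x], [C → . D x C], [C' → . C], [D → . / f D], [D → . x x] }  — shift
  I1: { [C → / . f], [D → / . f D] }  — shift
  I2: { [C' → C .] }  — accept
  I3: { [C → D . / x], [C → D . x C] }  — shift
  I4: { [D → x . x] }  — shift
  I5: { [D → x x .] }  — reduce
  I6: { [C → D / . x] }  — shift
  I7: { [C → . / f], [C → . D / x], [C → . D x C], [C → D x . C], [D → . / f D], [D → . x x] }  — shift
  I8: { [C → D x C .] }  — reduce
  I9: { [C → D / x .] }  — reduce
  I10: { [C → / f .], [D → . / f D], [D → . x x], [D → / f . D] }  — shift, reduce
  I11: { [D → / . f D] }  — shift
  I12: { [D → / f D .] }  — reduce
  I13: { [D → . / f D], [D → . x x], [D → / f . D] }  — shift

No state contains more than one complete item.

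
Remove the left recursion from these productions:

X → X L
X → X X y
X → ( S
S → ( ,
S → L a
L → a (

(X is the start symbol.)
X → ( S X'
X' → L X'
X' → X y X'
X' → ε
S → ( ,
S → L a
L → a (

X is directly left-recursive. The standard transformation for
  A → A α₁ | ... | A α_m | β₁ | ... | β_n
is
  A  → β₁ A' | ... | β_n A'
  A' → α₁ A' | ... | α_m A' | ε

X → ( S becomes X → ( S X'
X → X L becomes X' → L X'
X → X X y becomes X' → X y X'
Add X' → ε

Productions for other non-terminals are unchanged:
  S → ( ,
  S → L a
  L → a (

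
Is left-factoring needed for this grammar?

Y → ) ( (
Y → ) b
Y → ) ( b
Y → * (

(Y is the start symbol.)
Yes, Y has productions with common prefix ')'

Left-factoring is needed when two productions for the same non-terminal
share a common prefix on the right-hand side.

Productions for Y:
  Y → ) ( (
  Y → ) b
  Y → ) ( b
  Y → * (

Found common prefix ')' in productions for Y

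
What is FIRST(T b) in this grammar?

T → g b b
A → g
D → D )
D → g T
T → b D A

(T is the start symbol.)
FIRST sets of the non-terminals involved (from the grammar, by fixed-point iteration):
  FIRST(T) = { 'b', 'g' }

To compute FIRST(T b), process the symbols left to right:
Symbol T is a non-terminal. Add FIRST(T) \ {ε} = { 'b', 'g' }
T is not nullable (ε ∉ FIRST(T)), so stop here.
FIRST(T b) = { 'b', 'g' }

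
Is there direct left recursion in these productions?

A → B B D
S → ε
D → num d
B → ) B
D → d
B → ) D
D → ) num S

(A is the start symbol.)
No direct left recursion

A → B B D: starts with B
S → ε: starts with ε
D → num d: starts with num
B → ) B: starts with ')'
D → d: starts with d
B → ) D: starts with ')'
D → ) num S: starts with ')'

No direct left recursion found.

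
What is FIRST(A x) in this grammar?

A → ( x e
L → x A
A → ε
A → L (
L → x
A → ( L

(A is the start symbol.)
{ '(', 'x' }

FIRST sets of the non-terminals involved (from the grammar, by fixed-point iteration):
  FIRST(A) = { '(', 'x', ε }

To compute FIRST(A x), process the symbols left to right:
Symbol A is a non-terminal. Add FIRST(A) \ {ε} = { '(', 'x' }
A is nullable (ε ∈ FIRST(A)), continue to the next symbol.
Symbol x is a terminal. Add 'x' and stop.
FIRST(A x) = { '(', 'x' }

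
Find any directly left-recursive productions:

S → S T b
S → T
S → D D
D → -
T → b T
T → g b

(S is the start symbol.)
S → S T b: LEFT RECURSIVE (starts with S)
S → T: starts with T
S → D D: starts with D
D → -: starts with '-'
T → b T: starts with b
T → g b: starts with g

The grammar has direct left recursion on: S.

Answer: Yes, S is left-recursive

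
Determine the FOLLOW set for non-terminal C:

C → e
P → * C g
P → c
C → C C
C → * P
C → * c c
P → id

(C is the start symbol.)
{ $, '*', 'e', 'g' }

To compute FOLLOW(C), find every occurrence of C on a right-hand side N → α C β: add FIRST(β) \ {ε}, and if β is empty or nullable also add FOLLOW(N). Iterate to a fixed point.

C is the start symbol, so $ ∈ FOLLOW(C).
In P → * C g: C is followed by g, add FIRST(g) \ {ε} = { 'g' }
In C → C C: C is followed by C, add FIRST(C) \ {ε} = { '*', 'e' }
In C → C C: C is at the end; this adds FOLLOW(C) to itself — nothing new

Taking the union: FOLLOW(C) = { $, '*', 'e', 'g' }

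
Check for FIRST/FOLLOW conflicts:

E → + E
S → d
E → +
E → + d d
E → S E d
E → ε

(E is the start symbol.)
Yes. E → S E d with FOLLOW(E) on { 'd' }

A FIRST/FOLLOW conflict occurs when a non-terminal N has a nullable alternative N → β (β ⇒* ε) and another alternative N → α with FIRST(α) ∩ FOLLOW(N) ≠ ∅: on such a lookahead the parser cannot decide between expanding α and letting N vanish via β.

Nullable non-terminals: E.
FIRST sets used below: FIRST(S) = { 'd' }

E: nullable alternative(s) E → ε; FOLLOW(E) = { $, 'd' }
  E → + E: FIRST \ {ε} = { '+' } — disjoint from FOLLOW(E)
  E → +: FIRST \ {ε} = { '+' } — disjoint from FOLLOW(E)
  E → + d d: FIRST \ {ε} = { '+' } — disjoint from FOLLOW(E)
  E → S E d: FIRST \ {ε} = { 'd' } — overlaps FOLLOW(E) on { 'd' }: CONFLICT
  E → ε: FIRST \ {ε} = { } — this is the only nullable alternative, skip

S has no nullable alternative, so no FIRST/FOLLOW check is needed there.

So the grammar has 1 FIRST/FOLLOW conflict (marked CONFLICT above).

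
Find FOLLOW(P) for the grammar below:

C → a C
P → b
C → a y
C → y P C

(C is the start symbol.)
To compute FOLLOW(P), find every occurrence of P on a right-hand side N → α P β: add FIRST(β) \ {ε}, and if β is empty or nullable also add FOLLOW(N). Iterate to a fixed point.

In C → y P C: P is followed by C, add FIRST(C) \ {ε} = { 'a', 'y' }

Taking the union: FOLLOW(P) = { 'a', 'y' }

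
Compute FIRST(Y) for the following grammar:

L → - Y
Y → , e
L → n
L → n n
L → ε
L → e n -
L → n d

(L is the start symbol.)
To compute FIRST(Y), examine every production with Y on the left-hand side, reading each right-hand side left to right until a non-nullable symbol is reached.

From Y → , e:
  - ',' is a terminal: add ',' and stop

Collecting: FIRST(Y) = { ',' }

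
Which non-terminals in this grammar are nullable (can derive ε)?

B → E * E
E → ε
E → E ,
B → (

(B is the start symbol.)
{ 'E' }

A non-terminal is nullable if it can derive ε (the empty string): either it has an ε-production, or it has a production whose right-hand side consists entirely of nullable non-terminals.

ε-productions: E → ε
So E is immediately nullable.
No further non-terminal can be added: every production for the remaining non-terminals contains a terminal or a non-nullable non-terminal.
Nullable = { 'E' }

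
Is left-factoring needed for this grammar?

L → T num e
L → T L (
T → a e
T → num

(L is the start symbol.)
Yes, L has productions with common prefix 'T'

Left-factoring is needed when two productions for the same non-terminal
share a common prefix on the right-hand side.

Productions for L:
  L → T num e
  L → T L (
Productions for T:
  T → a e
  T → num

Found common prefix 'T' in productions for L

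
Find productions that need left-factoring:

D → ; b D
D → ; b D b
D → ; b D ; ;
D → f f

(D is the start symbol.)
Yes, D has productions with common prefix '; b D'

Left-factoring is needed when two productions for the same non-terminal
share a common prefix on the right-hand side.

Productions for D:
  D → ; b D
  D → ; b D b
  D → ; b D ; ;
  D → f f

Found common prefix '; b D' in productions for D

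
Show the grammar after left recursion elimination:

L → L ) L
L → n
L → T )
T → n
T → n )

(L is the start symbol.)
L → n L'
L → T ) L'
L' → ) L L'
L' → ε
T → n
T → n )

L is directly left-recursive. The standard transformation for
  A → A α₁ | ... | A α_m | β₁ | ... | β_n
is
  A  → β₁ A' | ... | β_n A'
  A' → α₁ A' | ... | α_m A' | ε

L → n becomes L → n L'
L → T ) becomes L → T ) L'
L → L ) L becomes L' → ) L L'
Add L' → ε

Productions for other non-terminals are unchanged:
  T → n
  T → n )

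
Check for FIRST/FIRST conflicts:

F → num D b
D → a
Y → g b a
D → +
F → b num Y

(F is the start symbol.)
No FIRST/FIRST conflicts.

A FIRST/FIRST conflict occurs when two productions N → α and N → β for the same non-terminal have FIRST(α) ∩ FIRST(β) ≠ ∅ (with ε ∈ FIRST of a nullable right-hand side, so two nullable alternatives also conflict).

Productions for F:
  F → num D b: FIRST = { 'num' }
  F → b num Y: FIRST = { 'b' }
Productions for D:
  D → a: FIRST = { 'a' }
  D → +: FIRST = { '+' }
Y has only one production, so no FIRST/FIRST conflict is possible there.

All alternatives of each non-terminal have pairwise disjoint FIRST sets.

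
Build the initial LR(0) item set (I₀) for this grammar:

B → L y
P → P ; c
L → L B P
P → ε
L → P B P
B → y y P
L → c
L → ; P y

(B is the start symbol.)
First, augment the grammar with B' → B
I₀ = CLOSURE({ [B' → . B] }):
  [B' → . B] has the dot before B: add [B → . L y], [B → . y y P]
  [B → . L y] has the dot before L: add [L → . L B P], [L → . P B P], [L → . c], [L → . ; P y]
  [L → . P B P] has the dot before P: add [P → . P ; c], [P → .]
No further items can be added.

I₀ = { [B → . L y], [B → . y y P], [B' → . B], [L → . ; P y], [L → . L B P], [L → . P B P], [L → . c], [P → . P ; c], [P → .] }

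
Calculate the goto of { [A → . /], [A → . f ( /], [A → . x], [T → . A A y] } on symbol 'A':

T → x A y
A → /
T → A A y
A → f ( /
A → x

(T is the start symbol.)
{ [A → . /], [A → . f ( /], [A → . x], [T → A . A y] }

GOTO(I, 'A') = CLOSURE({ [A → αX.β] : [A → α.Xβ] ∈ I, X = 'A' })

Items with dot before 'A', with the dot advanced:
  [T → . A A y] → [T → A . A y]
Closure of the advanced items:
  [T → A . A y] has the dot before A: add [A → . /], [A → . f ( /], [A → . x]

GOTO = { [A → . /], [A → . f ( /], [A → . x], [T → A . A y] }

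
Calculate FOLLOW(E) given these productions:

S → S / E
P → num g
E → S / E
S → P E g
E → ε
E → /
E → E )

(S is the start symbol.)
To compute FOLLOW(E), find every occurrence of E on a right-hand side N → α E β: add FIRST(β) \ {ε}, and if β is empty or nullable also add FOLLOW(N). Iterate to a fixed point.

In S → S / E: E is at the end, add FOLLOW(S)
In E → S / E: E is at the end; this adds FOLLOW(E) to itself — nothing new
In S → P E g: E is followed by g, add FIRST(g) \ {ε} = { 'g' }
In E → E ): E is followed by ')', add FIRST(')') \ {ε} = { ')' }

The FOLLOW sets referred to above (computed the same way, to a fixed point):
  FOLLOW(S) = { $, '/' }

Taking the union: FOLLOW(E) = { $, ')', '/', 'g' }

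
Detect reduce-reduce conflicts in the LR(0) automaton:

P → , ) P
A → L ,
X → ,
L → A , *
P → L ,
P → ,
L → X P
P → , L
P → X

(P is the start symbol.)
Yes — I1: [P → , .] vs [X → , .]; I7: [A → L , .] vs [P → L , .]

Augment with P' → P and build the canonical LR(0) collection (I0 = CLOSURE({[P' → . P]}), then GOTO on every symbol after a dot until no new states appear). It has 16 states:
  I0: { [A → . L ,], [L → . A , *], [L → . X P], [P → . , ) P], [P → . , L], [P → . ,], [P → . L ,], [P → . X], [P' → . P], [X → . ,] }  — shift
  I1: { [A → . L ,], [L → . A , *], [L → . X P], [P → , . ) P], [P → , . L], [P → , .], [X → , .], [X → . ,] }  — shift, 2 reduces
  I2: { [L → A . , *] }  — shift
  I3: { [A → L . ,], [P → L . ,] }  — shift
  I4: { [P' → P .] }  — accept
  I5: { [A → . L ,], [L → . A , *], [L → . X P], [L → X . P], [P → . , ) P], [P → . , L], [P → . ,], [P → . L ,], [P → . X], [P → X .], [X → . ,] }  — shift, reduce
  I6: { [L → X P .] }  — reduce
  I7: { [A → L , .], [P → L , .] }  — 2 reduces
  I8: { [L → A , . *] }  — shift
  I9: { [L → A , * .] }  — reduce
  I10: { [A → . L ,], [L → . A , *], [L → . X P], [P → , ) . P], [P → . , ) P], [P → . , L], [P → . ,], [P → . L ,], [P → . X], [X → . ,] }  — shift
  I11: { [X → , .] }  — reduce
  I12: { [A → L . ,], [P → , L .] }  — shift, reduce
  I13: { [A → . L ,], [L → . A , *], [L → . X P], [L → X . P], [P → . , ) P], [P → . , L], [P → . ,], [P → . L ,], [P → . X], [X → . ,] }  — shift
  I14: { [A → L , .] }  — reduce
  I15: { [P → , ) P .] }  — reduce

I1 contains complete items [P → , .], [X → , .] — reduce-reduce conflict.
I7 contains complete items [A → L , .], [P → L , .] — reduce-reduce conflict.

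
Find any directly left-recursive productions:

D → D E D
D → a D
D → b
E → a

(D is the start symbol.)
Yes, D is left-recursive

Direct left recursion occurs when N → N α for some non-terminal N (the right-hand side begins with the left-hand side itself).

D → D E D: LEFT RECURSIVE (starts with D)
D → a D: starts with a
D → b: starts with b
E → a: starts with a

The grammar has direct left recursion on: D.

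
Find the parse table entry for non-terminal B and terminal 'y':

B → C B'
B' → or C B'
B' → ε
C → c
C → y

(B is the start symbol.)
To find M[B, 'y'], we find productions for B where 'y' is in the predict set (PREDICT(N → α) = (FIRST(α) \ {ε}) ∪ (FOLLOW(N) if α ⇒* ε)).

Relevant sets:
  FIRST(C) = { 'c', 'y' }

B → C B': PREDICT = { 'c', 'y' }
  'y' is in predict set, so this production goes in M[B, 'y']

M[B, 'y'] = B → C B'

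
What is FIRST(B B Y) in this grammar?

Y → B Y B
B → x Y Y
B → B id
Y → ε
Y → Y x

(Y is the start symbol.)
{ 'x' }

FIRST sets of the non-terminals involved (from the grammar, by fixed-point iteration):
  FIRST(B) = { 'x' }

To compute FIRST(B B Y), process the symbols left to right:
Symbol B is a non-terminal. Add FIRST(B) \ {ε} = { 'x' }
B is not nullable (ε ∉ FIRST(B)), so stop here.
FIRST(B B Y) = { 'x' }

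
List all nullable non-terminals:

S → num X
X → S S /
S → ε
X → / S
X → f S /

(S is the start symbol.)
{ 'S' }

A non-terminal is nullable if it can derive ε (the empty string): either it has an ε-production, or it has a production whose right-hand side consists entirely of nullable non-terminals.

ε-productions: S → ε
So S is immediately nullable.
No further non-terminal can be added: every production for the remaining non-terminals contains a terminal or a non-nullable non-terminal.
Nullable = { 'S' }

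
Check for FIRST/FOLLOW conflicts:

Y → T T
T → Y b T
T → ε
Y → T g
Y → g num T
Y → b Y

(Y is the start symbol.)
A FIRST/FOLLOW conflict occurs when a non-terminal N has a nullable alternative N → β (β ⇒* ε) and another alternative N → α with FIRST(α) ∩ FOLLOW(N) ≠ ∅: on such a lookahead the parser cannot decide between expanding α and letting N vanish via β.

Nullable non-terminals: T, Y.
FIRST sets used below: FIRST(Y) = { 'b', 'g', ε }, FIRST(T) = { 'b', 'g', ε }

T: nullable alternative(s) T → ε; FOLLOW(T) = { $, 'b', 'g' }
  T → Y b T: FIRST \ {ε} = { 'b', 'g' } — overlaps FOLLOW(T) on { 'b', 'g' }: CONFLICT
  T → ε: FIRST \ {ε} = { } — this is the only nullable alternative, skip

Y: nullable alternative(s) Y → T T; FOLLOW(Y) = { $, 'b' }
  Y → T T: FIRST \ {ε} = { 'b', 'g' } — this is the only nullable alternative, skip
  Y → T g: FIRST \ {ε} = { 'b', 'g' } — overlaps FOLLOW(Y) on { 'b' }: CONFLICT
  Y → g num T: FIRST \ {ε} = { 'g' } — disjoint from FOLLOW(Y)
  Y → b Y: FIRST \ {ε} = { 'b' } — overlaps FOLLOW(Y) on { 'b' }: CONFLICT

So the grammar has 3 FIRST/FOLLOW conflicts (marked CONFLICT above).

Answer: Yes. Y → T g with FOLLOW(Y) on { 'b' }; Y → b Y with FOLLOW(Y) on { 'b' }; T → Y b T with FOLLOW(T) on { 'b', 'g' }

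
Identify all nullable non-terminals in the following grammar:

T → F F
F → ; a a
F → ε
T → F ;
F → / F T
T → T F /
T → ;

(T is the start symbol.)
A non-terminal is nullable if it can derive ε (the empty string): either it has an ε-production, or it has a production whose right-hand side consists entirely of nullable non-terminals.

ε-productions: F → ε
So F is immediately nullable.
T → F F: every symbol on the right is nullable, so T is nullable too.
Every non-terminal is now nullable.
Nullable = { 'F', 'T' }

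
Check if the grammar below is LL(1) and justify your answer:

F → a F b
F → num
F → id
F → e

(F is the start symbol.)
For F:
  PREDICT(F → a F b) = { 'a' }
  PREDICT(F → num) = { 'num' }
  PREDICT(F → id) = { 'id' }
  PREDICT(F → e) = { 'e' }

All predict sets are disjoint. The grammar IS LL(1).

Answer: Yes, the grammar is LL(1).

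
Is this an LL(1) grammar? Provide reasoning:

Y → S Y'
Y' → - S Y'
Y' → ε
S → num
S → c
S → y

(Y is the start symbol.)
Yes, the grammar is LL(1).

Relevant sets:
  FOLLOW(Y') = { $ }

For Y':
  PREDICT(Y' → '-' S Y') = { '-' }
  PREDICT(Y' → ε) = { $ }
For S:
  PREDICT(S → num) = { 'num' }
  PREDICT(S → c) = { 'c' }
  PREDICT(S → y) = { 'y' }
Y has a single production, so nothing to check there.

All predict sets are disjoint. The grammar IS LL(1).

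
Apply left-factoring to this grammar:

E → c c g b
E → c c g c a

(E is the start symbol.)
Left-factoring transforms A → αβ₁ | αβ₂ into A → αA' and A' → β₁ | β₂
(α is the longest common prefix among the alternatives). Repeat until
no nonterminal has two alternatives with a common prefix.

Round 1: E has alternatives sharing prefix 'c c g'. Introduce E': E → c c g E'
  Add: E' → b
  Add: E' → c a

No remaining common prefixes — done.

Resulting grammar:
E → c c g E'
E' → b
E' → c a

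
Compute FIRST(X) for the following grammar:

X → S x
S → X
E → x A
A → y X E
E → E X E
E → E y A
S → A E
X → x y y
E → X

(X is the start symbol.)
{ 'x', 'y' }

To compute FIRST(X), examine every production with X on the left-hand side, reading each right-hand side left to right until a non-nullable symbol is reached.

FIRST sets of the other non-terminals involved (by the same procedure, iterated to a fixed point):
  FIRST(S) = { 'x', 'y' }

From X → S x:
  - S is a non-terminal: add FIRST(S) \ {ε} = { 'x', 'y' }
    S is not nullable, so stop
From X → x y y:
  - x is a terminal: add 'x' and stop

Collecting: FIRST(X) = { 'x', 'y' }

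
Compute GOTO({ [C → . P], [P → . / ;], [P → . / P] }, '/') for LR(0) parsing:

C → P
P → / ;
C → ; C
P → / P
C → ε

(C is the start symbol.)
{ [P → . / ;], [P → . / P], [P → / . ;], [P → / . P] }

GOTO(I, '/') = CLOSURE({ [A → αX.β] : [A → α.Xβ] ∈ I, X = '/' })

Items with dot before '/', with the dot advanced:
  [P → . / ;] → [P → / . ;]
  [P → . / P] → [P → / . P]
Closure of the advanced items:
  [P → / . P] has the dot before P: add [P → . / ;], [P → . / P]

GOTO = { [P → . / ;], [P → . / P], [P → / . ;], [P → / . P] }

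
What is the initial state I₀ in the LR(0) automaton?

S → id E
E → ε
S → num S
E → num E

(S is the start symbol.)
First, augment the grammar with S' → S
I₀ = CLOSURE({ [S' → . S] }):
  [S' → . S] has the dot before S: add [S → . id E], [S → . num S]
No further items can be added.

I₀ = { [S → . id E], [S → . num S], [S' → . S] }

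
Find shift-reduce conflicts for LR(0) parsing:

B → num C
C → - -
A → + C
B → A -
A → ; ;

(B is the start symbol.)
A shift-reduce conflict occurs when an LR(0) state has both:
  - a complete (reduce) item [A → α .] (dot at the end), and
  - a shift item [B → β . c γ] (dot before a terminal).

Augment with B' → B and build the canonical LR(0) collection (I0 = CLOSURE({[B' → . B]}), then GOTO on every symbol after a dot until no new states appear). It has 12 states:
  I0: { [A → . + C], [A → . ; ;], [B → . A -], [B → . num C], [B' → . B] }  — shift
  I1: { [A → + . C], [C → . - -] }  — shift
  I2: { [A → ; . ;] }  — shift
  I3: { [B → A . -] }  — shift
  I4: { [B' → B .] }  — accept
  I5: { [B → num . C], [C → . - -] }  — shift
  I6: { [C → - . -] }  — shift
  I7: { [B → num C .] }  — reduce
  I8: { [C → - - .] }  — reduce
  I9: { [B → A - .] }  — reduce
  I10: { [A → ; ; .] }  — reduce
  I11: { [A → + C .] }  — reduce

No state contains both a complete item and a shift item.

Answer: No shift-reduce conflicts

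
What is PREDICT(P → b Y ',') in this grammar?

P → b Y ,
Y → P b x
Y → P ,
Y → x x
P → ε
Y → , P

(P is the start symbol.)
{ 'b' }

PREDICT(P → b Y ',') = (FIRST(RHS) \ {ε}) ∪ (FOLLOW(P) if ε ∈ FIRST(RHS), i.e. RHS ⇒* ε)
FIRST(b Y ',') = { 'b' }
ε ∉ FIRST(b Y ','), so FOLLOW(P) is not added.
PREDICT(P → b Y ',') = { 'b' }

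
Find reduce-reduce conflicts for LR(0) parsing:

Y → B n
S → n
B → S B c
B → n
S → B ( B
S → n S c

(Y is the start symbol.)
Yes — I4: [B → n .] vs [S → n .]

A reduce-reduce conflict occurs when an LR(0) state has two complete items [A → α .] and [B → β .] — both call for a reduction, and with no lookahead the parser cannot choose between them.

Augment with Y' → Y and build the canonical LR(0) collection (I0 = CLOSURE({[Y' → . Y]}), then GOTO on every symbol after a dot until no new states appear). It has 13 states:
  I0: { [B → . S B c], [B → . n], [S → . B ( B], [S → . n S c], [S → . n], [Y → . B n], [Y' → . Y] }  — shift
  I1: { [S → B . ( B], [Y → B . n] }  — shift
  I2: { [B → . S B c], [B → . n], [B → S . B c], [S → . B ( B], [S → . n S c], [S → . n] }  — shift
  I3: { [Y' → Y .] }  — accept
  I4: { [B → . S B c], [B → . n], [B → n .], [S → . B ( B], [S → . n S c], [S → . n], [S → n . S c], [S → n .] }  — shift, 2 reduces
  I5: { [S → B . ( B] }  — shift
  I6: { [B → . S B c], [B → . n], [B → S . B c], [S → . B ( B], [S → . n S c], [S → . n], [S → n S . c] }  — shift
  I7: { [B → S B . c], [S → B . ( B] }  — shift
  I8: { [S → n S c .] }  — reduce
  I9: { [B → . S B c], [B → . n], [S → . B ( B], [S → . n S c], [S → . n], [S → B ( . B] }  — shift
  I10: { [B → S B c .] }  — reduce
  I11: { [S → B ( B .], [S → B . ( B] }  — shift, reduce
  I12: { [Y → B n .] }  — reduce

I4 contains complete items [B → n .], [S → n .] — reduce-reduce conflict.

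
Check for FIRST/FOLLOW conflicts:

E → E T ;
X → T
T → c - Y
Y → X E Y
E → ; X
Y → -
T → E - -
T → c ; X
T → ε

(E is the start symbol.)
Yes. T → c '-' Y with FOLLOW(T) on { 'c' }; T → E '-' '-' with FOLLOW(T) on { ';' }; T → c ';' X with FOLLOW(T) on { 'c' }

Nullable non-terminals: T, X.
FIRST sets used below: FIRST(E) = { ';' }

T: nullable alternative(s) T → ε; FOLLOW(T) = { $, '-', ';', 'c' }
  T → c - Y: FIRST \ {ε} = { 'c' } — overlaps FOLLOW(T) on { 'c' }: CONFLICT
  T → E - -: FIRST \ {ε} = { ';' } — overlaps FOLLOW(T) on { ';' }: CONFLICT
  T → c ; X: FIRST \ {ε} = { 'c' } — overlaps FOLLOW(T) on { 'c' }: CONFLICT
  T → ε: FIRST \ {ε} = { } — this is the only nullable alternative, skip
X has a nullable alternative but only one production, so nothing to check.

E, Y have no nullable alternative, so no FIRST/FOLLOW check is needed there.

So the grammar has 3 FIRST/FOLLOW conflicts (marked CONFLICT above).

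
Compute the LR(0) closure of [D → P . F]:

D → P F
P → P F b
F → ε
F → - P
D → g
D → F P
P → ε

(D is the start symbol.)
Start with: [D → P . F]
  [D → P . F] has the dot before F: add [F → .], [F → . - P]
No further items can be added.

CLOSURE = { [D → P . F], [F → . - P], [F → .] }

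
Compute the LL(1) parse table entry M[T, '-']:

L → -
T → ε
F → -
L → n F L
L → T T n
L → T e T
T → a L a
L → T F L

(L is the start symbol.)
To find M[T, '-'], we find productions for T where '-' is in the predict set (PREDICT(N → α) = (FIRST(α) \ {ε}) ∪ (FOLLOW(N) if α ⇒* ε)).

Relevant sets:
  FOLLOW(T) = { $, '-', 'a', 'e', 'n' }

T → ε: PREDICT = { $, '-', 'a', 'e', 'n' }
  '-' is in predict set, so this production goes in M[T, '-']
T → a L a: PREDICT = { 'a' }

M[T, '-'] = T → ε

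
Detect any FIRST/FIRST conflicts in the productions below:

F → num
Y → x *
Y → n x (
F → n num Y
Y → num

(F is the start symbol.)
No FIRST/FIRST conflicts.

Productions for F:
  F → num: FIRST = { 'num' }
  F → n num Y: FIRST = { 'n' }
Productions for Y:
  Y → x *: FIRST = { 'x' }
  Y → n x (: FIRST = { 'n' }
  Y → num: FIRST = { 'num' }

All alternatives of each non-terminal have pairwise disjoint FIRST sets.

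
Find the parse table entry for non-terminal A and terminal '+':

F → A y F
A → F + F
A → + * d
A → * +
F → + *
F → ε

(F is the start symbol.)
A → F + F, A → + * d

To find M[A, '+'], we find productions for A where '+' is in the predict set (PREDICT(N → α) = (FIRST(α) \ {ε}) ∪ (FOLLOW(N) if α ⇒* ε)).

Relevant sets:
  FIRST(F) = { '*', '+', ε }

A → F + F: PREDICT = { '*', '+' }
  '+' is in predict set, so this production goes in M[A, '+']
A → + * d: PREDICT = { '+' }
  '+' is in predict set, so this production goes in M[A, '+']
A → * +: PREDICT = { '*' }

M[A, '+'] = A → F + F, A → + * d  (a multiply-defined cell — the grammar is not LL(1))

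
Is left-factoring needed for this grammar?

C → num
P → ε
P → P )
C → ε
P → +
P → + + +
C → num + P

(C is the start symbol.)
Yes, C has productions with common prefix 'num'; P has productions with common prefix '+'

Left-factoring is needed when two productions for the same non-terminal
share a common prefix on the right-hand side.

Productions for C:
  C → num
  C → ε
  C → num + P
Productions for P:
  P → ε
  P → P )
  P → +
  P → + + +

Found common prefix 'num' in productions for C
Found common prefix '+' in productions for P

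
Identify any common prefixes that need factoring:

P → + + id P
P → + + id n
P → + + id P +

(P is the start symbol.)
Left-factoring is needed when two productions for the same non-terminal
share a common prefix on the right-hand side.

Productions for P:
  P → + + id P
  P → + + id n
  P → + + id P +

Found common prefix '+ + id' in productions for P

Answer: Yes, P has productions with common prefix '+ + id'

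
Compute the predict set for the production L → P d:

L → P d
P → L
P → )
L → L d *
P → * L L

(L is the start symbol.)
{ ')', '*' }

PREDICT(L → P d) = (FIRST(RHS) \ {ε}) ∪ (FOLLOW(L) if ε ∈ FIRST(RHS), i.e. RHS ⇒* ε)
FIRST(P) = { ')', '*' }
FIRST(P d) = { ')', '*' }
ε ∉ FIRST(P d), so FOLLOW(L) is not added.
PREDICT(L → P d) = { ')', '*' }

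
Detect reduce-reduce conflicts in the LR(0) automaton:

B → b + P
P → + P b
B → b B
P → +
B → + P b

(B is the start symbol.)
A reduce-reduce conflict occurs when an LR(0) state has two complete items [A → α .] and [B → β .] — both call for a reduction, and with no lookahead the parser cannot choose between them.

Augment with B' → B and build the canonical LR(0) collection (I0 = CLOSURE({[B' → . B]}), then GOTO on every symbol after a dot until no new states appear). It has 12 states:
  I0: { [B → . + P b], [B → . b + P], [B → . b B], [B' → . B] }  — shift
  I1: { [B → + . P b], [P → . + P b], [P → . +] }  — shift
  I2: { [B' → B .] }  — accept
  I3: { [B → . + P b], [B → . b + P], [B → . b B], [B → b . + P], [B → b . B] }  — shift
  I4: { [B → + . P b], [B → b + . P], [P → . + P b], [P → . +] }  — shift
  I5: { [B → b B .] }  — reduce
  I6: { [P → + . P b], [P → + .], [P → . + P b], [P → . +] }  — shift, reduce
  I7: { [B → + P . b], [B → b + P .] }  — shift, reduce
  I8: { [B → + P b .] }  — reduce
  I9: { [P → + P . b] }  — shift
  I10: { [P → + P b .] }  — reduce
  I11: { [B → + P . b] }  — shift

No state contains more than one complete item.

Answer: No reduce-reduce conflicts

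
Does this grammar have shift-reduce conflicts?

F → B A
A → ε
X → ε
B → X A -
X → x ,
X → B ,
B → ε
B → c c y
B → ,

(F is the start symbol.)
Yes — I0: [B → .] vs [B → . ,]; I2: [A → .] vs [X → B . ,]

A shift-reduce conflict occurs when an LR(0) state has both:
  - a complete (reduce) item [A → α .] (dot at the end), and
  - a shift item [B → β . c γ] (dot before a terminal).

Augment with F' → F and build the canonical LR(0) collection (I0 = CLOSURE({[F' → . F]}), then GOTO on every symbol after a dot until no new states appear). It has 14 states:
  I0: { [B → . ,], [B → . X A -], [B → . c c y], [B → .], [F → . B A], [F' → . F], [X → . B ,], [X → . x ,], [X → .] }  — shift, 2 reduces
  I1: { [B → , .] }  — reduce
  I2: { [A → .], [F → B . A], [X → B . ,] }  — shift, reduce
  I3: { [F' → F .] }  — accept
  I4: { [A → .], [B → X . A -] }  — reduce
  I5: { [B → c . c y] }  — shift
  I6: { [X → x . ,] }  — shift
  I7: { [X → x , .] }  — reduce
  I8: { [B → c c . y] }  — shift
  I9: { [B → c c y .] }  — reduce
  I10: { [B → X A . -] }  — shift
  I11: { [B → X A - .] }  — reduce
  I12: { [X → B , .] }  — reduce
  I13: { [F → B A .] }  — reduce

I0 contains reduce items [B → .], [X → .] and shift items [B → . ,], [B → . c c y], [X → . x ,] — shift-reduce conflict.
I2 contains reduce item [A → .] and shift item [X → B . ,] — shift-reduce conflict.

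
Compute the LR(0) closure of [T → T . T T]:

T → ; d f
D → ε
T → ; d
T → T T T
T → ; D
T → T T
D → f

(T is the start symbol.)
Start with: [T → T . T T]
  [T → T . T T] has the dot before T: add [T → . ; d f], [T → . ; d], [T → . T T T], [T → . ; D], [T → . T T]
No further items can be added.

CLOSURE = { [T → . ; D], [T → . ; d f], [T → . ; d], [T → . T T T], [T → . T T], [T → T . T T] }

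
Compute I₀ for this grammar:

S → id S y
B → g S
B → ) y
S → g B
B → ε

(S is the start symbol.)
First, augment the grammar with S' → S
I₀ = CLOSURE({ [S' → . S] }):
  [S' → . S] has the dot before S: add [S → . id S y], [S → . g B]
No further items can be added.

I₀ = { [S → . g B], [S → . id S y], [S' → . S] }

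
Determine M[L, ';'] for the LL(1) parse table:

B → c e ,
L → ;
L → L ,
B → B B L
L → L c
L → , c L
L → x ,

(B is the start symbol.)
To find M[L, ';'], we find productions for L where ';' is in the predict set (PREDICT(N → α) = (FIRST(α) \ {ε}) ∪ (FOLLOW(N) if α ⇒* ε)).

Relevant sets:
  FIRST(L) = { ',', ';', 'x' }

L → ;: PREDICT = { ';' }
  ';' is in predict set, so this production goes in M[L, ';']
L → L ,: PREDICT = { ',', ';', 'x' }
  ';' is in predict set, so this production goes in M[L, ';']
L → L c: PREDICT = { ',', ';', 'x' }
  ';' is in predict set, so this production goes in M[L, ';']
L → , c L: PREDICT = { ',' }
L → x ,: PREDICT = { 'x' }

M[L, ';'] = L → ;, L → L ,, L → L c  (a multiply-defined cell — the grammar is not LL(1))

Answer: L → ;, L → L ,, L → L c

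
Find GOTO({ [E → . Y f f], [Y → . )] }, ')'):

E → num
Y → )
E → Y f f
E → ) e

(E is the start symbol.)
{ [Y → ) .] }

GOTO(I, ')') = CLOSURE({ [A → αX.β] : [A → α.Xβ] ∈ I, X = ')' })

Items with dot before ')', with the dot advanced:
  [Y → . )] → [Y → ) .]
Closure adds nothing (no advanced item has the dot before a non-terminal).

GOTO = { [Y → ) .] }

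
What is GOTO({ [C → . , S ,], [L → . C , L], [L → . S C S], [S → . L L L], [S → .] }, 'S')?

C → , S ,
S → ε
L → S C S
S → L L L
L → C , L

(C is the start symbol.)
GOTO(I, 'S') = CLOSURE({ [A → αX.β] : [A → α.Xβ] ∈ I, X = 'S' })

Items with dot before 'S', with the dot advanced:
  [L → . S C S] → [L → S . C S]
Closure of the advanced items:
  [L → S . C S] has the dot before C: add [C → . , S ,]

GOTO = { [C → . , S ,], [L → S . C S] }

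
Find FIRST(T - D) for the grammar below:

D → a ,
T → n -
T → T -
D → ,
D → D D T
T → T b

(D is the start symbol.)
{ 'n' }

FIRST sets of the non-terminals involved (from the grammar, by fixed-point iteration):
  FIRST(T) = { 'n' }

To compute FIRST(T - D), process the symbols left to right:
Symbol T is a non-terminal. Add FIRST(T) \ {ε} = { 'n' }
T is not nullable (ε ∉ FIRST(T)), so stop here.
FIRST(T - D) = { 'n' }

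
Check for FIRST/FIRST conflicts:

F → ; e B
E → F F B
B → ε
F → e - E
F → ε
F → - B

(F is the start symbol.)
Productions for F:
  F → ; e B: FIRST = { ';' }
  F → e - E: FIRST = { 'e' }
  F → ε: FIRST = { ε }
  F → - B: FIRST = { '-' }
E, B have only one production, so no FIRST/FIRST conflict is possible there.

All alternatives of each non-terminal have pairwise disjoint FIRST sets.

Answer: No FIRST/FIRST conflicts.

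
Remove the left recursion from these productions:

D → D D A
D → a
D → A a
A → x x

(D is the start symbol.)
D is directly left-recursive. The standard transformation for
  A → A α₁ | ... | A α_m | β₁ | ... | β_n
is
  A  → β₁ A' | ... | β_n A'
  A' → α₁ A' | ... | α_m A' | ε

D → a becomes D → a D'
D → A a becomes D → A a D'
D → D D A becomes D' → D A D'
Add D' → ε

Productions for other non-terminals are unchanged:
  A → x x

Resulting grammar:
D → a D'
D → A a D'
D' → D A D'
D' → ε
A → x x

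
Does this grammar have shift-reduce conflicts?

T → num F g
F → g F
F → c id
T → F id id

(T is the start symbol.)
A shift-reduce conflict occurs when an LR(0) state has both:
  - a complete (reduce) item [A → α .] (dot at the end), and
  - a shift item [B → β . c γ] (dot before a terminal).

Augment with T' → T and build the canonical LR(0) collection (I0 = CLOSURE({[T' → . T]}), then GOTO on every symbol after a dot until no new states appear). It has 12 states:
  I0: { [F → . c id], [F → . g F], [T → . F id id], [T → . num F g], [T' → . T] }  — shift
  I1: { [T → F . id id] }  — shift
  I2: { [T' → T .] }  — accept
  I3: { [F → c . id] }  — shift
  I4: { [F → . c id], [F → . g F], [F → g . F] }  — shift
  I5: { [F → . c id], [F → . g F], [T → num . F g] }  — shift
  I6: { [T → num F . g] }  — shift
  I7: { [T → num F g .] }  — reduce
  I8: { [F → g F .] }  — reduce
  I9: { [F → c id .] }  — reduce
  I10: { [T → F id . id] }  — shift
  I11: { [T → F id id .] }  — reduce

No state contains both a complete item and a shift item.

Answer: No shift-reduce conflicts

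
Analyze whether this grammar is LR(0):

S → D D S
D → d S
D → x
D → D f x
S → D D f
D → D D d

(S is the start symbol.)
No. Shift-reduce conflict between [D → D D d .] and [D → . d S]

Augment with S' → S and build the canonical LR(0) collection (I0 = CLOSURE({[S' → . S]}), then GOTO on every symbol after a dot until no new states appear). It has 13 states:
  I0: { [D → . D D d], [D → . D f x], [D → . d S], [D → . x], [S → . D D S], [S → . D D f], [S' → . S] }  — shift
  I1: { [D → . D D d], [D → . D f x], [D → . d S], [D → . x], [D → D . D d], [D → D . f x], [S → D . D S], [S → D . D f] }  — shift
  I2: { [S' → S .] }  — accept
  I3: { [D → . D D d], [D → . D f x], [D → . d S], [D → . x], [D → d . S], [S → . D D S], [S → . D D f] }  — shift
  I4: { [D → x .] }  — reduce
  I5: { [D → d S .] }  — reduce
  I6: { [D → . D D d], [D → . D f x], [D → . d S], [D → . x], [D → D . D d], [D → D . f x], [D → D D . d], [S → . D D S], [S → . D D f], [S → D D . S], [S → D D . f] }  — shift
  I7: { [D → D f . x] }  — shift
  I8: { [D → D f x .] }  — reduce
  I9: { [D → . D D d], [D → . D f x], [D → . d S], [D → . x], [D → D . D d], [D → D . f x], [D → D D . d], [S → D . D S], [S → D . D f] }  — shift
  I10: { [S → D D S .] }  — reduce
  I11: { [D → . D D d], [D → . D f x], [D → . d S], [D → . x], [D → D D d .], [D → d . S], [S → . D D S], [S → . D D f] }  — shift, reduce
  I12: { [D → D f . x], [S → D D f .] }  — shift, reduce

Conflict in state I11:
  Shift-reduce conflict between [D → D D d .] and [D → . d S]
So the grammar is NOT LR(0).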